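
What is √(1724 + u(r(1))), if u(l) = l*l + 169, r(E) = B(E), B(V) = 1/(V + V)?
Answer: √7573/2 ≈ 43.511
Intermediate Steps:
B(V) = 1/(2*V)
r(E) = 1/(2*E)
u(l) = 169 + l² (u(l) = l² + 169 = 169 + l²)
√(1724 + u(r(1))) = √(1724 + (169 + ((½)/1)²)) = √(1724 + (169 + ((½)*1)²)) = √(1724 + (169 + (½)²)) = √(1724 + (169 + ¼)) = √(1724 + 677/4) = √(7573/4) = √7573/2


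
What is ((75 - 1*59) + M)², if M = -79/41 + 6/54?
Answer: 27394756/136161 ≈ 201.19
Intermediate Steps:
M = -670/369 (M = -79*1/41 + 6*(1/54) = -79/41 + ⅑ = -670/369 ≈ -1.8157)
((75 - 1*59) + M)² = ((75 - 1*59) - 670/369)² = ((75 - 59) - 670/369)² = (16 - 670/369)² = (5234/369)² = 27394756/136161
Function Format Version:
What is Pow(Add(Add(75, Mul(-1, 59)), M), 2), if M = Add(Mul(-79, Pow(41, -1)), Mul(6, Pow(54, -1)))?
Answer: Rational(27394756, 136161) ≈ 201.19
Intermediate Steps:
M = Rational(-670, 369) (M = Add(Mul(-79, Rational(1, 41)), Mul(6, Rational(1, 54))) = Add(Rational(-79, 41), Rational(1, 9)) = Rational(-670, 369) ≈ -1.8157)
Pow(Add(Add(75, Mul(-1, 59)), M), 2) = Pow(Add(Add(75, Mul(-1, 59)), Rational(-670, 369)), 2) = Pow(Add(Add(75, -59), Rational(-670, 369)), 2) = Pow(Add(16, Rational(-670, 369)), 2) = Pow(Rational(5234, 369), 2) = Rational(27394756, 136161)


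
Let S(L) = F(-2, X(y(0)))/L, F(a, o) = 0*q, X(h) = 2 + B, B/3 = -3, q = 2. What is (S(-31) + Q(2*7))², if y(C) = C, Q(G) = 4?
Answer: 16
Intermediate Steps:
B = -9 (B = 3*(-3) = -9)
X(h) = -7 (X(h) = 2 - 9 = -7)
F(a, o) = 0 (F(a, o) = 0*2 = 0)
S(L) = 0 (S(L) = 0/L = 0)
(S(-31) + Q(2*7))² = (0 + 4)² = 4² = 16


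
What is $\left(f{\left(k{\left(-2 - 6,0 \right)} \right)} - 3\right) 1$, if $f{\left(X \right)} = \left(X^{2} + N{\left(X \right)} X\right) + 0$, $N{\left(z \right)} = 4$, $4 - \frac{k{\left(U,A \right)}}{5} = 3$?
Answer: $42$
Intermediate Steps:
$k{\left(U,A \right)} = 5$ ($k{\left(U,A \right)} = 20 - 15 = 5$)
$f{\left(X \right)} = X^{2} + 4 X$ ($f{\left(X \right)} = \left(X^{2} + 4 X\right) + 0 = X^{2} + 4 X$)
$\left(f{\left(k{\left(-2 - 6,0 \right)} \right)} - 3\right) 1 = \left(5 \left(4 + 5\right) - 3\right) 1 = \left(5 \cdot 9 - 3\right) 1 = \left(45 - 3\right) 1 = 42 \cdot 1 = 42$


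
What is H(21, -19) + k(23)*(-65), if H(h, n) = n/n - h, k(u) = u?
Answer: -1515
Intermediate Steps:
H(h, n) = 1 - h
H(21, -19) + k(23)*(-65) = (1 - 1*21) + 23*(-65) = (1 - 21) - 1495 = -20 - 1495 = -1515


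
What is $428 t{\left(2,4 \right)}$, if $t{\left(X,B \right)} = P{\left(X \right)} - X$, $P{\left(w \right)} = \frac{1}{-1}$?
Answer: $-1284$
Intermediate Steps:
$P{\left(w \right)} = -1$
$t{\left(X,B \right)} = -1 - X$
$428 t{\left(2,4 \right)} = 428 \left(-1 - 2\right) = 428 \left(-3\right) = -1284$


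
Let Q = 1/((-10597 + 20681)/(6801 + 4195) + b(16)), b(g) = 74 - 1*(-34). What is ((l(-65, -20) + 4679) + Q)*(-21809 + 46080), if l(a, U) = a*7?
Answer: 30696098267731/299413 ≈ 1.0252e+8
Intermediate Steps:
b(g) = 108 (b(g) = 74 + 34 = 108)
l(a, U) = 7*a
Q = 2749/299413 (Q = 1/((-10597 + 20681)/(6801 + 4195) + 108) = 1/(10084/10996 + 108) = 1/(10084*(1/10996) + 108) = 1/(2521/2749 + 108) = 1/(299413/2749) = 2749/299413 ≈ 0.0091813)
((l(-65, -20) + 4679) + Q)*(-21809 + 46080) = ((7*(-65) + 4679) + 2749/299413)*(-21809 + 46080) = ((-455 + 4679) + 2749/299413)*24271 = (4224 + 2749/299413)*24271 = (1264723261/299413)*24271 = 30696098267731/299413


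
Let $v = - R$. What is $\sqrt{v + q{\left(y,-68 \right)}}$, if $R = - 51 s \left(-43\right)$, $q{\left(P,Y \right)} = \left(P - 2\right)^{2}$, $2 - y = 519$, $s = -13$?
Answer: $\sqrt{297870} \approx 545.77$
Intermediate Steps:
$y = -517$ ($y = 2 - 519 = -517$)
$q{\left(P,Y \right)} = \left(-2 + P\right)^{2}$
$R = -28509$ ($R = \left(-51\right) \left(-13\right) \left(-43\right) = 663 \left(-43\right) = -28509$)
$v = 28509$ ($v = \left(-1\right) \left(-28509\right) = 28509$)
$\sqrt{v + q{\left(y,-68 \right)}} = \sqrt{28509 + \left(-2 - 517\right)^{2}} = \sqrt{28509 + \left(-519\right)^{2}} = \sqrt{28509 + 269361} = \sqrt{297870}$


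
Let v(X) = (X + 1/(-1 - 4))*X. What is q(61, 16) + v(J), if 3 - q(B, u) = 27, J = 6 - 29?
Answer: 2548/5 ≈ 509.60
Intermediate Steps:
J = -23
q(B, u) = -24 (q(B, u) = 3 - 1*27 = 3 - 27 = -24)
v(X) = X*(-⅕ + X) (v(X) = (X + 1/(-5))*X = (X - ⅕)*X = (-⅕ + X)*X = X*(-⅕ + X))
q(61, 16) + v(J) = -24 - 23*(-⅕ - 23) = -24 - 23*(-116/5) = -24 + 2668/5 = 2548/5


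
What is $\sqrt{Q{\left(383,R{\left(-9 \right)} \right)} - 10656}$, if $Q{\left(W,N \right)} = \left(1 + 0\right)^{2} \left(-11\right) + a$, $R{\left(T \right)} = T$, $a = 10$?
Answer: $i \sqrt{10657} \approx 103.23 i$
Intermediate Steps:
$Q{\left(W,N \right)} = -1$ ($Q{\left(W,N \right)} = \left(1 + 0\right)^{2} \left(-11\right) + 10 = 1^{2} \left(-11\right) + 10 = 1 \left(-11\right) + 10 = -11 + 10 = -1$)
$\sqrt{Q{\left(383,R{\left(-9 \right)} \right)} - 10656} = \sqrt{-1 - 10656} = \sqrt{-10657} = i \sqrt{10657}$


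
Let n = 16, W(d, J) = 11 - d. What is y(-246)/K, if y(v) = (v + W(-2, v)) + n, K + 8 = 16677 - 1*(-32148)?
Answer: -217/48817 ≈ -0.0044452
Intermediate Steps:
K = 48817 (K = -8 + (16677 - 1*(-32148)) = -8 + (16677 + 32148) = -8 + 48825 = 48817)
y(v) = 29 + v (y(v) = (v + (11 - 1*(-2))) + 16 = (v + (11 + 2)) + 16 = (v + 13) + 16 = (13 + v) + 16 = 29 + v)
y(-246)/K = (29 - 246)/48817 = -217*1/48817 = -217/48817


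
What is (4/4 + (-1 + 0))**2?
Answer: 0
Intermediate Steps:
(4/4 + (-1 + 0))**2 = (4*(1/4) - 1)**2 = (1 - 1)**2 = 0**2 = 0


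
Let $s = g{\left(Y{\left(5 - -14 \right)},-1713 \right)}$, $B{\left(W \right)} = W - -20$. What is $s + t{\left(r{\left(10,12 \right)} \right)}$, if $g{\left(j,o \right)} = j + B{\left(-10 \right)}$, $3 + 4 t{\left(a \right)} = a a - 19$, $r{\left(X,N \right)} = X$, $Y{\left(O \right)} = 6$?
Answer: $\frac{71}{2} \approx 35.5$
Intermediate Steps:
$B{\left(W \right)} = 20 + W$ ($B{\left(W \right)} = W + 20 = 20 + W$)
$t{\left(a \right)} = - \frac{11}{2} + \frac{a^{2}}{4}$ ($t{\left(a \right)} = - \frac{3}{4} + \frac{a a - 19}{4} = - \frac{3}{4} + \frac{a^{2} - 19}{4} = - \frac{3}{4} + \frac{-19 + a^{2}}{4} = - \frac{3}{4} + \left(- \frac{19}{4} + \frac{a^{2}}{4}\right) = - \frac{11}{2} + \frac{a^{2}}{4}$)
$g{\left(j,o \right)} = 10 + j$ ($g{\left(j,o \right)} = j + \left(20 - 10\right) = j + 10 = 10 + j$)
$s = 16$ ($s = 10 + 6 = 16$)
$s + t{\left(r{\left(10,12 \right)} \right)} = 16 - \left(\frac{11}{2} - \frac{10^{2}}{4}\right) = 16 + \left(- \frac{11}{2} + \frac{1}{4} \cdot 100\right) = 16 + \left(- \frac{11}{2} + 25\right) = 16 + \frac{39}{2} = \frac{71}{2}$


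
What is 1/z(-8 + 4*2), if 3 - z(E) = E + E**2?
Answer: 1/3 ≈ 0.33333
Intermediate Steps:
z(E) = 3 - E - E**2 (z(E) = 3 - (E + E**2) = 3 + (-E - E**2) = 3 - E - E**2)
1/z(-8 + 4*2) = 1/(3 - (-8 + 4*2) - (-8 + 4*2)**2) = 1/(3 - (-8 + 8) - (-8 + 8)**2) = 1/(3 - 1*0 - 1*0**2) = 1/(3 + 0 - 1*0) = 1/(3 + 0 + 0) = 1/3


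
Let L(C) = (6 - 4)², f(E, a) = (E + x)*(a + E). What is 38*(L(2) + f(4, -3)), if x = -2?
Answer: 228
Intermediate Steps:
f(E, a) = (-2 + E)*(E + a) (f(E, a) = (E - 2)*(a + E) = (-2 + E)*(E + a))
L(C) = 4 (L(C) = 2² = 4)
38*(L(2) + f(4, -3)) = 38*(4 + (4² - 2*4 - 2*(-3) + 4*(-3))) = 38*(4 + (16 - 8 + 6 - 12)) = 38*(4 + 2) = 38*6 = 228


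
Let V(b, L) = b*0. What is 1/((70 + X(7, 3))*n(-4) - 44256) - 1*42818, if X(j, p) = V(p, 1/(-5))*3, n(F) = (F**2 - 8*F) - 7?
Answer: -1772065749/41386 ≈ -42818.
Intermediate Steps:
n(F) = -7 + F**2 - 8*F
V(b, L) = 0
X(j, p) = 0 (X(j, p) = 0*3 = 0)
1/((70 + X(7, 3))*n(-4) - 44256) - 1*42818 = 1/((70 + 0)*(-7 + (-4)**2 - 8*(-4)) - 44256) - 1*42818 = 1/(70*(-7 + 16 + 32) - 44256) - 42818 = 1/(70*41 - 44256) - 42818 = 1/(2870 - 44256) - 42818 = 1/(-41386) - 42818 = -1/41386 - 42818 = -1772065749/41386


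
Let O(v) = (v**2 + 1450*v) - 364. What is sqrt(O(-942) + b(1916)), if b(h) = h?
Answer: 2*I*sqrt(119246) ≈ 690.64*I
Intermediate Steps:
O(v) = -364 + v**2 + 1450*v
sqrt(O(-942) + b(1916)) = sqrt((-364 + (-942)**2 + 1450*(-942)) + 1916) = sqrt((-364 + 887364 - 1365900) + 1916) = sqrt(-478900 + 1916) = sqrt(-476984) = 2*I*sqrt(119246)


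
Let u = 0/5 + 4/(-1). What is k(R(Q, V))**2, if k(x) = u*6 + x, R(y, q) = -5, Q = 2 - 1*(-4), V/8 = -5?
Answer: 841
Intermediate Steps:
V = -40 (V = 8*(-5) = -40)
u = -4 (u = 0*(1/5) + 4*(-1) = 0 - 4 = -4)
Q = 6 (Q = 2 + 4 = 6)
k(x) = -24 + x (k(x) = -4*6 + x = -24 + x)
k(R(Q, V))**2 = (-24 - 5)**2 = (-29)**2 = 841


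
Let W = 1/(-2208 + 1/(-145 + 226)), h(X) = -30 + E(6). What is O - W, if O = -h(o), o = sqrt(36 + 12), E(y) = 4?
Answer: 4650103/178847 ≈ 26.000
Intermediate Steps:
o = 4*sqrt(3) (o = sqrt(48) = 4*sqrt(3) ≈ 6.9282)
h(X) = -26 (h(X) = -30 + 4 = -26)
W = -81/178847 (W = 1/(-2208 + 1/81) = 1/(-178847/81) = -81/178847 ≈ -0.00045290)
O = 26 (O = -1*(-26) = 26)
O - W = 26 - 1*(-81/178847) = 26 + 81/178847 = 4650103/178847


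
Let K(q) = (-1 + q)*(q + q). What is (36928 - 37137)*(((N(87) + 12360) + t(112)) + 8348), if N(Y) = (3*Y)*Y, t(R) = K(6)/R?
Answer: -254067715/28 ≈ -9.0738e+6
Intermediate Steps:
K(q) = 2*q*(-1 + q) (K(q) = (-1 + q)*(2*q) = 2*q*(-1 + q))
t(R) = 60/R (t(R) = (2*6*(-1 + 6))/R = (2*6*5)/R = 60/R)
N(Y) = 3*Y**2
(36928 - 37137)*(((N(87) + 12360) + t(112)) + 8348) = (36928 - 37137)*(((3*87**2 + 12360) + 60/112) + 8348) = -209*(((3*7569 + 12360) + 60*(1/112)) + 8348) = -209*(((22707 + 12360) + 15/28) + 8348) = -209*((35067 + 15/28) + 8348) = -209*(981891/28 + 8348) = -209*1215635/28 = -254067715/28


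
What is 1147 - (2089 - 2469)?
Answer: 1527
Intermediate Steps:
1147 - (2089 - 2469) = 1147 - 1*(-380) = 1147 + 380 = 1527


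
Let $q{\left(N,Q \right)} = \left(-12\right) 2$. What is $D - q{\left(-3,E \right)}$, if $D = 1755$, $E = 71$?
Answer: $1779$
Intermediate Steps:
$q{\left(N,Q \right)} = -24$
$D - q{\left(-3,E \right)} = 1755 - -24 = 1755 + 24 = 1779$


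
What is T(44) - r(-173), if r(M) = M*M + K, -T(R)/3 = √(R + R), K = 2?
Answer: -29931 - 6*√22 ≈ -29959.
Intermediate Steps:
T(R) = -3*√2*√R (T(R) = -3*√(R + R) = -3*√2*√R)
r(M) = 2 + M² (r(M) = M*M + 2 = M² + 2 = 2 + M²)
T(44) - r(-173) = -3*√2*√44 - (2 + (-173)²) = -3*√2*2*√11 - (2 + 29929) = -6*√22 - 1*29931 = -6*√22 - 29931 = -29931 - 6*√22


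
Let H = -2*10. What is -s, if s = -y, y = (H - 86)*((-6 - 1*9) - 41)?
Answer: 5936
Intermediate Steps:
H = -20
y = 5936 (y = (-20 - 86)*((-6 - 1*9) - 41) = -106*((-6 - 9) - 41) = -106*(-15 - 41) = -106*(-56) = 5936)
s = -5936 (s = -1*5936 = -5936)
-s = -1*(-5936) = 5936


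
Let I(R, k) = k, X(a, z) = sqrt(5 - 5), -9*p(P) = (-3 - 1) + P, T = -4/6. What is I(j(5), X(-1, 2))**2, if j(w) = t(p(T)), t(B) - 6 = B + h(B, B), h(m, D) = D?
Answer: 0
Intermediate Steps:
T = -2/3 (T = -4*1/6 = -2/3 ≈ -0.66667)
p(P) = 4/9 - P/9 (p(P) = -((-3 - 1) + P)/9 = -(-4 + P)/9 = 4/9 - P/9)
t(B) = 6 + 2*B (t(B) = 6 + (B + B) = 6 + 2*B)
j(w) = 190/27 (j(w) = 6 + 2*(4/9 - 1/9*(-2/3)) = 6 + 2*(4/9 + 2/27) = 6 + 2*(14/27) = 6 + 28/27 = 190/27)
X(a, z) = 0 (X(a, z) = sqrt(0) = 0)
I(j(5), X(-1, 2))**2 = 0**2 = 0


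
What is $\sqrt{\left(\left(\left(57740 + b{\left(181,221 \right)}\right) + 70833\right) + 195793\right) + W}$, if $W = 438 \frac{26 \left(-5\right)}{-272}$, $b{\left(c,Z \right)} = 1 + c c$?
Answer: $\frac{\sqrt{413081963}}{34} \approx 597.78$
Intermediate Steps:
$b{\left(c,Z \right)} = 1 + c^{2}$
$W = \frac{14235}{68}$ ($W = 438 \left(\left(-130\right) \left(- \frac{1}{272}\right)\right) = 438 \cdot \frac{65}{136} = \frac{14235}{68} \approx 209.34$)
$\sqrt{\left(\left(\left(57740 + b{\left(181,221 \right)}\right) + 70833\right) + 195793\right) + W} = \sqrt{\left(\left(\left(57740 + \left(1 + 181^{2}\right)\right) + 70833\right) + 195793\right) + \frac{14235}{68}} = \sqrt{\left(\left(\left(57740 + \left(1 + 32761\right)\right) + 70833\right) + 195793\right) + \frac{14235}{68}} = \sqrt{\left(\left(\left(57740 + 32762\right) + 70833\right) + 195793\right) + \frac{14235}{68}} = \sqrt{\left(\left(90502 + 70833\right) + 195793\right) + \frac{14235}{68}} = \sqrt{\left(161335 + 195793\right) + \frac{14235}{68}} = \sqrt{357128 + \frac{14235}{68}} = \sqrt{\frac{24298939}{68}} = \frac{\sqrt{413081963}}{34}$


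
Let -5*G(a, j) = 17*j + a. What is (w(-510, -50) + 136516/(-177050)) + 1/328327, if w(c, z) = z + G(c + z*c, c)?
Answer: -96344310250791/29065147675 ≈ -3314.8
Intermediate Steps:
G(a, j) = -17*j/5 - a/5 (G(a, j) = -(17*j + a)/5 = -(a + 17*j)/5 = -17*j/5 - a/5)
w(c, z) = z - 18*c/5 - c*z/5 (w(c, z) = z + (-17*c/5 - (c + z*c)/5) = z + (-17*c/5 - (c + c*z)/5) = z + (-17*c/5 + (-c/5 - c*z/5)) = z + (-18*c/5 - c*z/5) = z - 18*c/5 - c*z/5)
(w(-510, -50) + 136516/(-177050)) + 1/328327 = ((-50 - 18/5*(-510) - 1/5*(-510)*(-50)) + 136516/(-177050)) + 1/328327 = ((-50 + 1836 - 5100) + 136516*(-1/177050)) + 1/328327 = (-3314 - 68258/88525) + 1/328327 = -293440108/88525 + 1/328327 = -96344310250791/29065147675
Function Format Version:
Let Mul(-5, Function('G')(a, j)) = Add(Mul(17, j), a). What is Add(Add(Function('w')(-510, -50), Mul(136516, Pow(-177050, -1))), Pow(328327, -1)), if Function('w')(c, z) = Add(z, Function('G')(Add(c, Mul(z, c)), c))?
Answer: Rational(-96344310250791, 29065147675) ≈ -3314.8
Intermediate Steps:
Function('G')(a, j) = Add(Mul(Rational(-17, 5), j), Mul(Rational(-1, 5), a)) (Function('G')(a, j) = Mul(Rational(-1, 5), Add(Mul(17, j), a)) = Mul(Rational(-1, 5), Add(a, Mul(17, j))) = Add(Mul(Rational(-17, 5), j), Mul(Rational(-1, 5), a)))
Function('w')(c, z) = Add(z, Mul(Rational(-18, 5), c), Mul(Rational(-1, 5), c, z)) (Function('w')(c, z) = Add(z, Add(Mul(Rational(-17, 5), c), Mul(Rational(-1, 5), Add(c, Mul(z, c))))) = Add(z, Add(Mul(Rational(-17, 5), c), Mul(Rational(-1, 5), Add(c, Mul(c, z))))) = Add(z, Add(Mul(Rational(-17, 5), c), Add(Mul(Rational(-1, 5), c), Mul(Rational(-1, 5), c, z)))) = Add(z, Add(Mul(Rational(-18, 5), c), Mul(Rational(-1, 5), c, z))) = Add(z, Mul(Rational(-18, 5), c), Mul(Rational(-1, 5), c, z)))
Add(Add(Function('w')(-510, -50), Mul(136516, Pow(-177050, -1))), Pow(328327, -1)) = Add(Add(Add(-50, Mul(Rational(-18, 5), -510), Mul(Rational(-1, 5), -510, -50)), Mul(136516, Pow(-177050, -1))), Pow(328327, -1)) = Add(Add(Add(-50, 1836, -5100), Mul(136516, Rational(-1, 177050))), Rational(1, 328327)) = Add(Add(-3314, Rational(-68258, 88525)), Rational(1, 328327)) = Add(Rational(-293440108, 88525), Rational(1, 328327)) = Rational(-96344310250791, 29065147675)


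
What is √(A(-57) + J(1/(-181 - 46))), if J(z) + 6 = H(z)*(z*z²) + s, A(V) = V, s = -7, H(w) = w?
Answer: I*√185866648869/51529 ≈ 8.3666*I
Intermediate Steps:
J(z) = -13 + z⁴ (J(z) = -6 + (z*(z*z²) - 7) = -6 + (z*z³ - 7) = -6 + (z⁴ - 7) = -6 + (-7 + z⁴) = -13 + z⁴)
√(A(-57) + J(1/(-181 - 46))) = √(-57 + (-13 + (1/(-181 - 46))⁴)) = √(-57 + (-13 + (1/(-227))⁴)) = √(-57 + (-13 + (-1/227)⁴)) = √(-57 + (-13 + 1/2655237841)) = √(-57 - 34518091932/2655237841) = √(-185866648869/2655237841) = I*√185866648869/51529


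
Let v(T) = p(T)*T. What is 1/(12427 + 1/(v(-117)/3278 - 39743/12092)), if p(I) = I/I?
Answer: 65846159/818250399105 ≈ 8.0472e-5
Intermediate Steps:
p(I) = 1
v(T) = T (v(T) = 1*T = T)
1/(12427 + 1/(v(-117)/3278 - 39743/12092)) = 1/(12427 + 1/(-117/3278 - 39743/12092)) = 1/(12427 + 1/(-65846159/19818788)) = 1/(12427 - 19818788/65846159) = 1/(818250399105/65846159) = 65846159/818250399105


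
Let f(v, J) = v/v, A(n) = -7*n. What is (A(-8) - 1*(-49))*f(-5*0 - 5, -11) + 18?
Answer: 123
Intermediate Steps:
f(v, J) = 1
(A(-8) - 1*(-49))*f(-5*0 - 5, -11) + 18 = (-7*(-8) - 1*(-49))*1 + 18 = (56 + 49)*1 + 18 = 105*1 + 18 = 105 + 18 = 123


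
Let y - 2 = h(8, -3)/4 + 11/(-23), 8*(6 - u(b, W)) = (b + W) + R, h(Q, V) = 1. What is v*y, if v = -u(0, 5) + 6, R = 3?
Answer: 163/92 ≈ 1.7717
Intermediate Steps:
u(b, W) = 45/8 - W/8 - b/8 (u(b, W) = 6 - ((b + W) + 3)/8 = 6 - ((W + b) + 3)/8 = 6 - (3 + W + b)/8 = 6 + (-3/8 - W/8 - b/8) = 45/8 - W/8 - b/8)
y = 163/92 (y = 2 + (1/4 + 11/(-23)) = 2 + (1*(¼) + 11*(-1/23)) = 2 + (¼ - 11/23) = 2 - 21/92 = 163/92 ≈ 1.7717)
v = 1 (v = -(45/8 - ⅛*5 - ⅛*0) + 6 = -(45/8 - 5/8 + 0) + 6 = -1*5 + 6 = -5 + 6 = 1)
v*y = 1*(163/92) = 163/92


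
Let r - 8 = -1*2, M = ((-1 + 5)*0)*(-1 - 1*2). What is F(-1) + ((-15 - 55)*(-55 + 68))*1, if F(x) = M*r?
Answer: -910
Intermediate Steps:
M = 0 (M = (4*0)*(-1 - 2) = 0*(-3) = 0)
r = 6 (r = 8 - 1*2 = 8 - 2 = 6)
F(x) = 0 (F(x) = 0*6 = 0)
F(-1) + ((-15 - 55)*(-55 + 68))*1 = 0 + ((-15 - 55)*(-55 + 68))*1 = 0 - 70*13*1 = 0 - 910*1 = 0 - 910 = -910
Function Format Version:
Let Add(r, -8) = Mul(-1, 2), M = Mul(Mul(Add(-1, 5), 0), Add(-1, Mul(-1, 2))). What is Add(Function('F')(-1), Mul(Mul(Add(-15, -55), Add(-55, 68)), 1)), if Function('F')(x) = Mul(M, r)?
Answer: -910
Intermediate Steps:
M = 0 (M = Mul(Mul(4, 0), Add(-1, -2)) = Mul(0, -3) = 0)
r = 6 (r = Add(8, Mul(-1, 2)) = Add(8, -2) = 6)
Function('F')(x) = 0 (Function('F')(x) = Mul(0, 6) = 0)
Add(Function('F')(-1), Mul(Mul(Add(-15, -55), Add(-55, 68)), 1)) = Add(0, Mul(Mul(Add(-15, -55), Add(-55, 68)), 1)) = Add(0, Mul(Mul(-70, 13), 1)) = Add(0, Mul(-910, 1)) = Add(0, -910) = -910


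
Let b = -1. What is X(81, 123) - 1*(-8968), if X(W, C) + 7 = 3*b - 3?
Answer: 8955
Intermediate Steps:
X(W, C) = -13 (X(W, C) = -7 + (3*(-1) - 3) = -7 + (-3 - 3) = -7 - 6 = -13)
X(81, 123) - 1*(-8968) = -13 - 1*(-8968) = -13 + 8968 = 8955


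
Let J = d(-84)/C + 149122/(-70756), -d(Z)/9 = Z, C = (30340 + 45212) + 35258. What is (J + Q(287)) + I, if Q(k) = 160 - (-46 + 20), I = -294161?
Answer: -82318547598153/280016870 ≈ -2.9398e+5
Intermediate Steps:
C = 110810 (C = 75552 + 35258 = 110810)
Q(k) = 186 (Q(k) = 160 - 1*(-26) = 160 + 26 = 186)
d(Z) = -9*Z
J = -588239903/280016870 (J = -9*(-84)/110810 + 149122/(-70756) = 756*(1/110810) + 149122*(-1/70756) = 54/7915 - 74561/35378 = -588239903/280016870 ≈ -2.1007)
(J + Q(287)) + I = (-588239903/280016870 + 186) - 294161 = 51494897917/280016870 - 294161 = -82318547598153/280016870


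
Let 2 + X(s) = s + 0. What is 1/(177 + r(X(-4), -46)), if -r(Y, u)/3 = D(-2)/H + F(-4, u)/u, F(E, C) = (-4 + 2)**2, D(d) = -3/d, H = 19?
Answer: 874/154719 ≈ 0.0056489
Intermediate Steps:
X(s) = -2 + s (X(s) = -2 + (s + 0) = -2 + s)
F(E, C) = 4 (F(E, C) = (-2)**2 = 4)
r(Y, u) = -9/38 - 12/u (r(Y, u) = -3*(-3/(-2)/19 + 4/u) = -3*(-3*(-1/2)*(1/19) + 4/u) = -3*((3/2)*(1/19) + 4/u) = -3*(3/38 + 4/u) = -9/38 - 12/u)
1/(177 + r(X(-4), -46)) = 1/(177 + (-9/38 - 12/(-46))) = 1/(177 + (-9/38 - 12*(-1/46))) = 1/(177 + (-9/38 + 6/23)) = 1/(177 + 21/874) = 1/(154719/874) = 874/154719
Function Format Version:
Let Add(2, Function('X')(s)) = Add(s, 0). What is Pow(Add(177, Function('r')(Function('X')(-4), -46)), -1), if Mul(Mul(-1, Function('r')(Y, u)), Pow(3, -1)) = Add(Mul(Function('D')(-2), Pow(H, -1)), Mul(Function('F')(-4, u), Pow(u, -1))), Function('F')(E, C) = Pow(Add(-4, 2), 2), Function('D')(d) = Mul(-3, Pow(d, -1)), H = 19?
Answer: Rational(874, 154719) ≈ 0.0056489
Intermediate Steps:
Function('X')(s) = Add(-2, s) (Function('X')(s) = Add(-2, Add(s, 0)) = Add(-2, s))
Function('F')(E, C) = 4 (Function('F')(E, C) = Pow(-2, 2) = 4)
Function('r')(Y, u) = Add(Rational(-9, 38), Mul(-12, Pow(u, -1))) (Function('r')(Y, u) = Mul(-3, Add(Mul(Mul(-3, Pow(-2, -1)), Pow(19, -1)), Mul(4, Pow(u, -1)))) = Mul(-3, Add(Mul(Mul(-3, Rational(-1, 2)), Rational(1, 19)), Mul(4, Pow(u, -1)))) = Mul(-3, Add(Mul(Rational(3, 2), Rational(1, 19)), Mul(4, Pow(u, -1)))) = Mul(-3, Add(Rational(3, 38), Mul(4, Pow(u, -1)))) = Add(Rational(-9, 38), Mul(-12, Pow(u, -1))))
Pow(Add(177, Function('r')(Function('X')(-4), -46)), -1) = Pow(Add(177, Add(Rational(-9, 38), Mul(-12, Pow(-46, -1)))), -1) = Pow(Add(177, Add(Rational(-9, 38), Mul(-12, Rational(-1, 46)))), -1) = Pow(Add(177, Add(Rational(-9, 38), Rational(6, 23))), -1) = Pow(Add(177, Rational(21, 874)), -1) = Pow(Rational(154719, 874), -1) = Rational(874, 154719)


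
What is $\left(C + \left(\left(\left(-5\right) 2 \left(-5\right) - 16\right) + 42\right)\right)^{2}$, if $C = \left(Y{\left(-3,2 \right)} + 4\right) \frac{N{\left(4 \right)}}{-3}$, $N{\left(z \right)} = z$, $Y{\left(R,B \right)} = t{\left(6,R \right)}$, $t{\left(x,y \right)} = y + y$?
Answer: $\frac{55696}{9} \approx 6188.4$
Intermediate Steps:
$t{\left(x,y \right)} = 2 y$
$Y{\left(R,B \right)} = 2 R$
$C = \frac{8}{3}$ ($C = \left(2 \left(-3\right) + 4\right) \frac{4}{-3} = \left(-6 + 4\right) 4 \left(- \frac{1}{3}\right) = \left(-2\right) \left(- \frac{4}{3}\right) = \frac{8}{3} \approx 2.6667$)
$\left(C + \left(\left(\left(-5\right) 2 \left(-5\right) - 16\right) + 42\right)\right)^{2} = \left(\frac{8}{3} + \left(\left(\left(-5\right) 2 \left(-5\right) - 16\right) + 42\right)\right)^{2} = \left(\frac{8}{3} + \left(\left(\left(-10\right) \left(-5\right) - 16\right) + 42\right)\right)^{2} = \left(\frac{8}{3} + \left(\left(50 - 16\right) + 42\right)\right)^{2} = \left(\frac{8}{3} + \left(34 + 42\right)\right)^{2} = \left(\frac{8}{3} + 76\right)^{2} = \left(\frac{236}{3}\right)^{2} = \frac{55696}{9}$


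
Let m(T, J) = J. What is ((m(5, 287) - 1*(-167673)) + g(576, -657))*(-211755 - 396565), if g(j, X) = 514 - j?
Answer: -102135711360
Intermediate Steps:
((m(5, 287) - 1*(-167673)) + g(576, -657))*(-211755 - 396565) = ((287 - 1*(-167673)) + (514 - 1*576))*(-211755 - 396565) = ((287 + 167673) + (514 - 576))*(-608320) = (167960 - 62)*(-608320) = 167898*(-608320) = -102135711360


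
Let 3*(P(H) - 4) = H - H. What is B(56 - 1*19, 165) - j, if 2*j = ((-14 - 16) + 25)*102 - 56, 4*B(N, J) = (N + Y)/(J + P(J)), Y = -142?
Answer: 191203/676 ≈ 282.84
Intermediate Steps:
P(H) = 4 (P(H) = 4 + (H - H)/3 = 4 + (⅓)*0 = 4 + 0 = 4)
B(N, J) = (-142 + N)/(4*(4 + J)) (B(N, J) = ((N - 142)/(J + 4))/4 = ((-142 + N)/(4 + J))/4 = (-142 + N)/(4*(4 + J)))
j = -283 (j = (((-14 - 16) + 25)*102 - 56)/2 = ((-30 + 25)*102 - 56)/2 = (-5*102 - 56)/2 = (-510 - 56)/2 = (½)*(-566) = -283)
B(56 - 1*19, 165) - j = (-142 + (56 - 1*19))/(4*(4 + 165)) - 1*(-283) = (¼)*(-142 + (56 - 19))/169 + 283 = (¼)*(1/169)*(-142 + 37) + 283 = (¼)*(1/169)*(-105) + 283 = -105/676 + 283 = 191203/676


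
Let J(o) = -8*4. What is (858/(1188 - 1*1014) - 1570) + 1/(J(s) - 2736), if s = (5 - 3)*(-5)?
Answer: -125631245/80272 ≈ -1565.1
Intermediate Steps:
s = -10 (s = 2*(-5) = -10)
J(o) = -32
(858/(1188 - 1*1014) - 1570) + 1/(J(s) - 2736) = (858/(1188 - 1*1014) - 1570) + 1/(-32 - 2736) = (858/(1188 - 1014) - 1570) + 1/(-2768) = (858/174 - 1570) - 1/2768 = (858*(1/174) - 1570) - 1/2768 = (143/29 - 1570) - 1/2768 = -45387/29 - 1/2768 = -125631245/80272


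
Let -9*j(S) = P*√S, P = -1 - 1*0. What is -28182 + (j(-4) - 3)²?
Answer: -2282017/81 - 4*I/3 ≈ -28173.0 - 1.3333*I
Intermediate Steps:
P = -1 (P = -1 + 0 = -1)
j(S) = √S/9 (j(S) = -(-1)*√S/9 = √S/9)
-28182 + (j(-4) - 3)² = -28182 + (√(-4)/9 - 3)² = -28182 + ((2*I)/9 - 3)² = -28182 + (2*I/9 - 3)² = -28182 + (-3 + 2*I/9)²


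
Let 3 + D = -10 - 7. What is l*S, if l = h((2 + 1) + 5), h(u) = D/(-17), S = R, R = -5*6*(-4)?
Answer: 2400/17 ≈ 141.18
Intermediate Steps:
D = -20 (D = -3 + (-10 - 7) = -3 - 17 = -20)
R = 120 (R = -30*(-4) = 120)
S = 120
h(u) = 20/17 (h(u) = -20/(-17) = -20*(-1/17) = 20/17)
l = 20/17 ≈ 1.1765
l*S = (20/17)*120 = 2400/17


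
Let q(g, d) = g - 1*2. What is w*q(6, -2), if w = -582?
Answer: -2328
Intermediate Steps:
q(g, d) = -2 + g (q(g, d) = g - 2 = -2 + g)
w*q(6, -2) = -582*(-2 + 6) = -582*4 = -2328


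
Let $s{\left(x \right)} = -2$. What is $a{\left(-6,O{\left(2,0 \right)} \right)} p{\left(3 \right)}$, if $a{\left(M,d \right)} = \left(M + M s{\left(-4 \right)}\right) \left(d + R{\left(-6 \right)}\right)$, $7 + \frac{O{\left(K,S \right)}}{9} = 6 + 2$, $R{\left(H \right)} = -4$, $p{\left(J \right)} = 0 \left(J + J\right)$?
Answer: $0$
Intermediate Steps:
$p{\left(J \right)} = 0$ ($p{\left(J \right)} = 0 \cdot 2 J = 0$)
$O{\left(K,S \right)} = 9$ ($O{\left(K,S \right)} = -63 + 9 \left(6 + 2\right) = -63 + 9 \cdot 8 = -63 + 72 = 9$)
$a{\left(M,d \right)} = - M \left(-4 + d\right)$ ($a{\left(M,d \right)} = \left(M + M \left(-2\right)\right) \left(d - 4\right) = \left(M - 2 M\right) \left(-4 + d\right) = - M \left(-4 + d\right)$)
$a{\left(-6,O{\left(2,0 \right)} \right)} p{\left(3 \right)} = - 6 \left(4 - 9\right) 0 = \left(-6\right) \left(-5\right) 0 = 30 \cdot 0 = 0$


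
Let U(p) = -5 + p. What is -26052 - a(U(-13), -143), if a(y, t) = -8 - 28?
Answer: -26016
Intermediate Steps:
a(y, t) = -36
-26052 - a(U(-13), -143) = -26052 - 1*(-36) = -26052 + 36 = -26016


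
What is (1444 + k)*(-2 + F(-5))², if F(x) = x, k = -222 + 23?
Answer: 61005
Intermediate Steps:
k = -199
(1444 + k)*(-2 + F(-5))² = (1444 - 199)*(-2 - 5)² = 1245*(-7)² = 1245*49 = 61005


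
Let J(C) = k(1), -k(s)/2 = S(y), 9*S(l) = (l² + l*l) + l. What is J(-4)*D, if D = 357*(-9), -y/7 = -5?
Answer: 1774290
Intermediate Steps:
y = 35 (y = -7*(-5) = 35)
S(l) = l/9 + 2*l²/9 (S(l) = ((l² + l*l) + l)/9 = ((l² + l²) + l)/9 = (2*l² + l)/9 = (l + 2*l²)/9 = l/9 + 2*l²/9)
k(s) = -4970/9 (k(s) = -2*35*(1 + 2*35)/9 = -2*35*(1 + 70)/9 = -2*35*71/9 = -2*2485/9 = -4970/9)
J(C) = -4970/9
D = -3213
J(-4)*D = -4970/9*(-3213) = 1774290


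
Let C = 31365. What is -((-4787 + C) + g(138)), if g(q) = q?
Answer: -26716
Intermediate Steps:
-((-4787 + C) + g(138)) = -((-4787 + 31365) + 138) = -(26578 + 138) = -1*26716 = -26716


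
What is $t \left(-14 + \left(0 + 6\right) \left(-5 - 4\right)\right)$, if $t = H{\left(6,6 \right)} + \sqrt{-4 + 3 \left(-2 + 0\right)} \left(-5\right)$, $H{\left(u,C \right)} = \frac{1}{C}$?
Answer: $- \frac{34}{3} + 340 i \sqrt{10} \approx -11.333 + 1075.2 i$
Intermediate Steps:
$t = \frac{1}{6} - 5 i \sqrt{10}$ ($t = \frac{1}{6} + \sqrt{-4 + 3 \left(-2 + 0\right)} \left(-5\right) = \frac{1}{6} + \sqrt{-4 + 3 \left(-2\right)} \left(-5\right) = \frac{1}{6} + \sqrt{-4 - 6} \left(-5\right) = \frac{1}{6} + \sqrt{-10} \left(-5\right) = \frac{1}{6} + i \sqrt{10} \left(-5\right) = \frac{1}{6} - 5 i \sqrt{10} \approx 0.16667 - 15.811 i$)
$t \left(-14 + \left(0 + 6\right) \left(-5 - 4\right)\right) = \left(\frac{1}{6} - 5 i \sqrt{10}\right) \left(-14 + \left(0 + 6\right) \left(-5 - 4\right)\right) = \left(\frac{1}{6} - 5 i \sqrt{10}\right) \left(-14 + 6 \left(-9\right)\right) = \left(\frac{1}{6} - 5 i \sqrt{10}\right) \left(-14 - 54\right) = \left(\frac{1}{6} - 5 i \sqrt{10}\right) \left(-68\right) = - \frac{34}{3} + 340 i \sqrt{10}$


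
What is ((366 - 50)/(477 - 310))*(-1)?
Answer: -316/167 ≈ -1.8922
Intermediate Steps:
((366 - 50)/(477 - 310))*(-1) = (316/167)*(-1) = -316/167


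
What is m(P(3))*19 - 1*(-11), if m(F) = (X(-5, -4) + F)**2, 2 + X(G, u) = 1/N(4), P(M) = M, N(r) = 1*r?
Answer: 651/16 ≈ 40.688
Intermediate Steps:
N(r) = r
X(G, u) = -7/4 (X(G, u) = -2 + 1/4 = -7/4)
m(F) = (-7/4 + F)**2
m(P(3))*19 - 1*(-11) = ((-7 + 4*3)**2/16)*19 - 1*(-11) = ((-7 + 12)**2/16)*19 + 11 = ((1/16)*5**2)*19 + 11 = ((1/16)*25)*19 + 11 = (25/16)*19 + 11 = 475/16 + 11 = 651/16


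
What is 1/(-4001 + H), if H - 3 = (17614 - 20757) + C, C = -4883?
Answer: -1/12024 ≈ -8.3167e-5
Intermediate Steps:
H = -8023 (H = 3 + ((17614 - 20757) - 4883) = 3 + (-3143 - 4883) = 3 - 8026 = -8023)
1/(-4001 + H) = 1/(-4001 - 8023) = 1/(-12024) = -1/12024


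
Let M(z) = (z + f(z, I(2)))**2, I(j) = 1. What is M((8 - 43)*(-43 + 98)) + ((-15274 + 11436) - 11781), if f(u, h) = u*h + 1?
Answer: 14799182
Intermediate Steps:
f(u, h) = 1 + h*u (f(u, h) = h*u + 1 = 1 + h*u)
M(z) = (1 + 2*z)**2 (M(z) = (z + (1 + 1*z))**2 = (z + (1 + z))**2 = (1 + 2*z)**2)
M((8 - 43)*(-43 + 98)) + ((-15274 + 11436) - 11781) = (1 + 2*((8 - 43)*(-43 + 98)))**2 + ((-15274 + 11436) - 11781) = (1 + 2*(-35*55))**2 + (-3838 - 11781) = (1 + 2*(-1925))**2 - 15619 = (1 - 3850)**2 - 15619 = (-3849)**2 - 15619 = 14814801 - 15619 = 14799182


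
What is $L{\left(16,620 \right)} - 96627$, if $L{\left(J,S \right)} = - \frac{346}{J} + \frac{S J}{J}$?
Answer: $- \frac{768229}{8} \approx -96029.0$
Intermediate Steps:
$L{\left(J,S \right)} = S - \frac{346}{J}$ ($L{\left(J,S \right)} = - \frac{346}{J} + \frac{J S}{J} = - \frac{346}{J} + S = S - \frac{346}{J}$)
$L{\left(16,620 \right)} - 96627 = \left(620 - \frac{346}{16}\right) - 96627 = \left(620 - \frac{173}{8}\right) - 96627 = \frac{4787}{8} - 96627 = - \frac{768229}{8}$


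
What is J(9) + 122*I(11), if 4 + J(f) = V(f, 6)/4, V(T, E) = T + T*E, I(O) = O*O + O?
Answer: 64463/4 ≈ 16116.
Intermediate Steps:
I(O) = O + O² (I(O) = O² + O = O + O²)
V(T, E) = T + E*T
J(f) = -4 + 7*f/4 (J(f) = -4 + (f*(1 + 6))/4 = -4 + (f*7)*(¼) = -4 + (7*f)*(¼) = -4 + 7*f/4)
J(9) + 122*I(11) = (-4 + (7/4)*9) + 122*(11*(1 + 11)) = (-4 + 63/4) + 122*(11*12) = 47/4 + 122*132 = 47/4 + 16104 = 64463/4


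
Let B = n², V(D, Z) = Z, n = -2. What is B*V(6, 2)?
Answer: 8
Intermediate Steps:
B = 4 (B = (-2)² = 4)
B*V(6, 2) = 4*2 = 8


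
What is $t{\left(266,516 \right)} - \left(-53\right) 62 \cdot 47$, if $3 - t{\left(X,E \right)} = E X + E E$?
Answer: $-249067$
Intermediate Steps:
$t{\left(X,E \right)} = 3 - E^{2} - E X$ ($t{\left(X,E \right)} = 3 - \left(E X + E E\right) = 3 - \left(E X + E^{2}\right) = 3 - \left(E^{2} + E X\right) = 3 - E^{2} - E X$)
$t{\left(266,516 \right)} - \left(-53\right) 62 \cdot 47 = \left(3 - 516^{2} - 516 \cdot 266\right) - \left(-53\right) 62 \cdot 47 = \left(3 - 266256 - 137256\right) - \left(-3286\right) 47 = \left(3 - 266256 - 137256\right) - -154442 = -403509 + 154442 = -249067$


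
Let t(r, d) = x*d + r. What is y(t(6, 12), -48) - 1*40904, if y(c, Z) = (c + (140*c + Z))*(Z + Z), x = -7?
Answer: 1019512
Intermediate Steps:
t(r, d) = r - 7*d (t(r, d) = -7*d + r = r - 7*d)
y(c, Z) = 2*Z*(Z + 141*c) (y(c, Z) = (c + (Z + 140*c))*(2*Z) = (Z + 141*c)*(2*Z) = 2*Z*(Z + 141*c))
y(t(6, 12), -48) - 1*40904 = 2*(-48)*(-48 + 141*(6 - 7*12)) - 1*40904 = 2*(-48)*(-48 + 141*(6 - 84)) - 40904 = 2*(-48)*(-48 + 141*(-78)) - 40904 = 2*(-48)*(-48 - 10998) - 40904 = 2*(-48)*(-11046) - 40904 = 1060416 - 40904 = 1019512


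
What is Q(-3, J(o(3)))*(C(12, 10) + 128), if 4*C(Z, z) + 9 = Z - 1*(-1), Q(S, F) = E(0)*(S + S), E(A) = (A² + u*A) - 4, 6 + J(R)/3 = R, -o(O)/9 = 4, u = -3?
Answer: 3096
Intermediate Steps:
o(O) = -36 (o(O) = -9*4 = -36)
J(R) = -18 + 3*R
E(A) = -4 + A² - 3*A (E(A) = (A² - 3*A) - 4 = -4 + A² - 3*A)
Q(S, F) = -8*S (Q(S, F) = (-4 + 0² - 3*0)*(S + S) = (-4 + 0 + 0)*(2*S) = -8*S)
C(Z, z) = -2 + Z/4 (C(Z, z) = -9/4 + (Z - 1*(-1))/4 = -9/4 + (Z + 1)/4 = -9/4 + (1 + Z)/4 = -9/4 + (¼ + Z/4) = -2 + Z/4)
Q(-3, J(o(3)))*(C(12, 10) + 128) = (-8*(-3))*((-2 + (¼)*12) + 128) = 24*((-2 + 3) + 128) = 24*(1 + 128) = 24*129 = 3096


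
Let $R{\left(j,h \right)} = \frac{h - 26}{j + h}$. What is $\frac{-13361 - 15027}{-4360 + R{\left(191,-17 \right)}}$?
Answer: $\frac{4939512}{758683} \approx 6.5106$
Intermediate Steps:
$R{\left(j,h \right)} = \frac{-26 + h}{h + j}$
$\frac{-13361 - 15027}{-4360 + R{\left(191,-17 \right)}} = \frac{-13361 - 15027}{-4360 + \frac{-26 - 17}{-17 + 191}} = - \frac{28388}{-4360 + \frac{1}{174} \left(-43\right)} = - \frac{28388}{-4360 - \frac{43}{174}} = - \frac{28388}{- \frac{758683}{174}} = \left(-28388\right) \left(- \frac{174}{758683}\right) = \frac{4939512}{758683}$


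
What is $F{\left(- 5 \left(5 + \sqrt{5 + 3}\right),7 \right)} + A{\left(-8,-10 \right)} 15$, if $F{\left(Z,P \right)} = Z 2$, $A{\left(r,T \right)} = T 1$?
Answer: $-200 - 20 \sqrt{2} \approx -228.28$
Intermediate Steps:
$A{\left(r,T \right)} = T$
$F{\left(Z,P \right)} = 2 Z$
$F{\left(- 5 \left(5 + \sqrt{5 + 3}\right),7 \right)} + A{\left(-8,-10 \right)} 15 = 2 \left(- 5 \left(5 + \sqrt{5 + 3}\right)\right) - 150 = 2 \left(- 5 \left(5 + \sqrt{8}\right)\right) - 150 = 2 \left(- 5 \left(5 + 2 \sqrt{2}\right)\right) - 150 = 2 \left(-25 - 10 \sqrt{2}\right) - 150 = \left(-50 - 20 \sqrt{2}\right) - 150 = -200 - 20 \sqrt{2}$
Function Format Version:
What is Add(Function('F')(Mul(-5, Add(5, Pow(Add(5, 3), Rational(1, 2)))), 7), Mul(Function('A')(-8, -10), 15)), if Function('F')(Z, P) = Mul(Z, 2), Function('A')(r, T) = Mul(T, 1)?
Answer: Add(-200, Mul(-20, Pow(2, Rational(1, 2)))) ≈ -228.28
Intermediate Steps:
Function('A')(r, T) = T
Function('F')(Z, P) = Mul(2, Z)
Add(Function('F')(Mul(-5, Add(5, Pow(Add(5, 3), Rational(1, 2)))), 7), Mul(Function('A')(-8, -10), 15)) = Add(Mul(2, Mul(-5, Add(5, Pow(Add(5, 3), Rational(1, 2))))), Mul(-10, 15)) = Add(Mul(2, Mul(-5, Add(5, Pow(8, Rational(1, 2))))), -150) = Add(Mul(2, Mul(-5, Add(5, Mul(2, Pow(2, Rational(1, 2)))))), -150) = Add(Mul(2, Add(-25, Mul(-10, Pow(2, Rational(1, 2))))), -150) = Add(Add(-50, Mul(-20, Pow(2, Rational(1, 2)))), -150) = Add(-200, Mul(-20, Pow(2, Rational(1, 2))))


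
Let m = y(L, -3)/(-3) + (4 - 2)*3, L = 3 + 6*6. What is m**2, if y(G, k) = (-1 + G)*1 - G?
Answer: 361/9 ≈ 40.111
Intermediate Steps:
L = 39 (L = 3 + 36 = 39)
y(G, k) = -1 (y(G, k) = (-1 + G) - G = -1)
m = 19/3 (m = -1/(-3) + (4 - 2)*3 = -1*(-1/3) + 2*3 = 1/3 + 6 = 19/3 ≈ 6.3333)
m**2 = (19/3)**2 = 361/9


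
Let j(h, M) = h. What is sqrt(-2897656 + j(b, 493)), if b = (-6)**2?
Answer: 2*I*sqrt(724405) ≈ 1702.2*I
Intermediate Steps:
b = 36
sqrt(-2897656 + j(b, 493)) = sqrt(-2897656 + 36) = sqrt(-2897620) = 2*I*sqrt(724405)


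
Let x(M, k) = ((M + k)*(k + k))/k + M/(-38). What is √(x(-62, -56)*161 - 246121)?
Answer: 12*I*√711607/19 ≈ 532.78*I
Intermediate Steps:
x(M, k) = 2*k + 75*M/38 (x(M, k) = ((M + k)*(2*k))/k + M*(-1/38) = (2*k*(M + k))/k - M/38 = (2*M + 2*k) - M/38 = 2*k + 75*M/38)
√(x(-62, -56)*161 - 246121) = √((2*(-56) + (75/38)*(-62))*161 - 246121) = √((-112 - 2325/19)*161 - 246121) = √(-4453/19*161 - 246121) = √(-716933/19 - 246121) = √(-5393232/19) = 12*I*√711607/19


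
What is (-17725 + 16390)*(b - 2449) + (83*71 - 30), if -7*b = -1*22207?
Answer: -6719399/7 ≈ -9.5991e+5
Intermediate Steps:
b = 22207/7 (b = -(-1)*22207/7 = -1/7*(-22207) = 22207/7 ≈ 3172.4)
(-17725 + 16390)*(b - 2449) + (83*71 - 30) = (-17725 + 16390)*(22207/7 - 2449) + (83*71 - 30) = -1335*5064/7 + (5893 - 30) = -6760440/7 + 5863 = -6719399/7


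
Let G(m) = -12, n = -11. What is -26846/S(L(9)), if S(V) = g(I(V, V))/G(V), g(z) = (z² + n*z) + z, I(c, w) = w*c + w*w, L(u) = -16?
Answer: 40269/32128 ≈ 1.2534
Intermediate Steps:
I(c, w) = w² + c*w (I(c, w) = c*w + w² = w² + c*w)
g(z) = z² - 10*z (g(z) = (z² - 11*z) + z = z² - 10*z)
S(V) = -V²*(-10 + 2*V²)/6 (S(V) = ((V*(V + V))*(-10 + V*(V + V)))/(-12) = ((V*(2*V))*(-10 + V*(2*V)))*(-1/12) = ((2*V²)*(-10 + 2*V²))*(-1/12) = (2*V²*(-10 + 2*V²))*(-1/12) = -V²*(-10 + 2*V²)/6)
-26846/S(L(9)) = -26846*3/(256*(5 - 1*(-16)²)) = -26846*3/(256*(5 - 1*256)) = -26846*3/(256*(5 - 256)) = -26846/((⅓)*256*(-251)) = -26846/(-64256/3) = -26846*(-3/64256) = 40269/32128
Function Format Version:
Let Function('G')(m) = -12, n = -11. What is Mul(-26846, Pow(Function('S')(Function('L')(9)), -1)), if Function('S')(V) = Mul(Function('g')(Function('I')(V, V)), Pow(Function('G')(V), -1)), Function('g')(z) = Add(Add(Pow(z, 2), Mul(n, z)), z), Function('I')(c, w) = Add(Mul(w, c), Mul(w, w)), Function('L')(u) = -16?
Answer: Rational(40269, 32128) ≈ 1.2534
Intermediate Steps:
Function('I')(c, w) = Add(Pow(w, 2), Mul(c, w)) (Function('I')(c, w) = Add(Mul(c, w), Pow(w, 2)) = Add(Pow(w, 2), Mul(c, w)))
Function('g')(z) = Add(Pow(z, 2), Mul(-10, z)) (Function('g')(z) = Add(Add(Pow(z, 2), Mul(-11, z)), z) = Add(Pow(z, 2), Mul(-10, z)))
Function('S')(V) = Mul(Rational(-1, 6), Pow(V, 2), Add(-10, Mul(2, Pow(V, 2)))) (Function('S')(V) = Mul(Mul(Mul(V, Add(V, V)), Add(-10, Mul(V, Add(V, V)))), Pow(-12, -1)) = Mul(Mul(Mul(V, Mul(2, V)), Add(-10, Mul(V, Mul(2, V)))), Rational(-1, 12)) = Mul(Mul(Mul(2, Pow(V, 2)), Add(-10, Mul(2, Pow(V, 2)))), Rational(-1, 12)) = Mul(Mul(2, Pow(V, 2), Add(-10, Mul(2, Pow(V, 2)))), Rational(-1, 12)) = Mul(Rational(-1, 6), Pow(V, 2), Add(-10, Mul(2, Pow(V, 2)))))
Mul(-26846, Pow(Function('S')(Function('L')(9)), -1)) = Mul(-26846, Pow(Mul(Rational(1, 3), Pow(-16, 2), Add(5, Mul(-1, Pow(-16, 2)))), -1)) = Mul(-26846, Pow(Mul(Rational(1, 3), 256, Add(5, Mul(-1, 256))), -1)) = Mul(-26846, Pow(Mul(Rational(1, 3), 256, Add(5, -256)), -1)) = Mul(-26846, Pow(Mul(Rational(1, 3), 256, -251), -1)) = Mul(-26846, Pow(Rational(-64256, 3), -1)) = Mul(-26846, Rational(-3, 64256)) = Rational(40269, 32128)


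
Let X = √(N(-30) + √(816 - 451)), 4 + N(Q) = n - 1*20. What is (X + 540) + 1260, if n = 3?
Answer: 1800 + √(-21 + √365) ≈ 1800.0 + 1.3766*I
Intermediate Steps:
N(Q) = -21 (N(Q) = -4 + (3 - 1*20) = -4 + (3 - 20) = -4 - 17 = -21)
X = √(-21 + √365) (X = √(-21 + √(816 - 451)) = √(-21 + √365) ≈ 1.3766*I)
(X + 540) + 1260 = (√(-21 + √365) + 540) + 1260 = (540 + √(-21 + √365)) + 1260 = 1800 + √(-21 + √365)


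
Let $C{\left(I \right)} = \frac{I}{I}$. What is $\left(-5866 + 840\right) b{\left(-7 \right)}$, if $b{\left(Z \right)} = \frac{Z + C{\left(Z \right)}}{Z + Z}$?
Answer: $-2154$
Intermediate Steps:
$C{\left(I \right)} = 1$
$b{\left(Z \right)} = \frac{1 + Z}{2 Z}$ ($b{\left(Z \right)} = \frac{Z + 1}{Z + Z} = \frac{1 + Z}{2 Z}$)
$\left(-5866 + 840\right) b{\left(-7 \right)} = \left(-5866 + 840\right) \frac{1 - 7}{2 \left(-7\right)} = - 5026 \cdot \frac{1}{2} \left(- \frac{1}{7}\right) \left(-6\right) = \left(-5026\right) \frac{3}{7} = -2154$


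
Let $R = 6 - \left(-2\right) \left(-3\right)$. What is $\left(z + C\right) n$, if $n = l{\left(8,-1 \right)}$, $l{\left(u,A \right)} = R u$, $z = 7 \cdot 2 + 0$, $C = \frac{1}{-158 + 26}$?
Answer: $0$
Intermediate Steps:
$R = 0$ ($R = 6 - 6 = 0$)
$C = - \frac{1}{132}$ ($C = \frac{1}{-132} = - \frac{1}{132} \approx -0.0075758$)
$z = 14$ ($z = 14 + 0 = 14$)
$l{\left(u,A \right)} = 0$ ($l{\left(u,A \right)} = 0 u = 0$)
$n = 0$
$\left(z + C\right) n = \left(14 - \frac{1}{132}\right) 0 = \frac{1847}{132} \cdot 0 = 0$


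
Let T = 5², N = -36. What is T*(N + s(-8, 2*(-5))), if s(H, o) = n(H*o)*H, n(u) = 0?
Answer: -900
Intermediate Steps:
T = 25
s(H, o) = 0 (s(H, o) = 0*H = 0)
T*(N + s(-8, 2*(-5))) = 25*(-36 + 0) = 25*(-36) = -900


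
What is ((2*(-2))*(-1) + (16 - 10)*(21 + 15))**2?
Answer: 48400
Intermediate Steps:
((2*(-2))*(-1) + (16 - 10)*(21 + 15))**2 = (-4*(-1) + 6*36)**2 = (4 + 216)**2 = 220**2 = 48400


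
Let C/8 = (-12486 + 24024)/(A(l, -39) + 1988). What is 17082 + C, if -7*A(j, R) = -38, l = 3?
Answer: 119504178/6977 ≈ 17128.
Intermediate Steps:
A(j, R) = 38/7 (A(j, R) = -1/7*(-38) = 38/7)
C = 323064/6977 (C = 8*((-12486 + 24024)/(38/7 + 1988)) = 8*(11538/(13954/7)) = 8*(11538*(7/13954)) = 8*(40383/6977) = 323064/6977 ≈ 46.304)
17082 + C = 17082 + 323064/6977 = 119504178/6977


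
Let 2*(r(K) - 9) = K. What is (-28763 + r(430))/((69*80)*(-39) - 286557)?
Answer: 1359/23897 ≈ 0.056869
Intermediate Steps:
r(K) = 9 + K/2
(-28763 + r(430))/((69*80)*(-39) - 286557) = (-28763 + (9 + (1/2)*430))/((69*80)*(-39) - 286557) = (-28763 + (9 + 215))/(5520*(-39) - 286557) = (-28763 + 224)/(-215280 - 286557) = -28539/(-501837) = -28539*(-1/501837) = 1359/23897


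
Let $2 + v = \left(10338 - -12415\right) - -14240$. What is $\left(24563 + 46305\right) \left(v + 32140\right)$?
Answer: $4899175708$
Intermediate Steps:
$v = 36991$ ($v = -2 + \left(\left(10338 - -12415\right) - -14240\right) = -2 + \left(\left(10338 + 12415\right) + 14240\right) = -2 + \left(22753 + 14240\right) = -2 + 36993 = 36991$)
$\left(24563 + 46305\right) \left(v + 32140\right) = \left(24563 + 46305\right) \left(36991 + 32140\right) = 70868 \cdot 69131 = 4899175708$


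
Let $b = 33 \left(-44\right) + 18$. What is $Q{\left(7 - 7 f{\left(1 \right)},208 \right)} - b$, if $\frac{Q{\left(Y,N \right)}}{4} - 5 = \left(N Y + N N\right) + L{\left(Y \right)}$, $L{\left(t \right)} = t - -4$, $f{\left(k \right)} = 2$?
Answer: $168674$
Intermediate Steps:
$b = -1434$ ($b = -1452 + 18 = -1434$)
$L{\left(t \right)} = 4 + t$ ($L{\left(t \right)} = t + 4 = 4 + t$)
$Q{\left(Y,N \right)} = 36 + 4 Y + 4 N^{2} + 4 N Y$ ($Q{\left(Y,N \right)} = 20 + 4 \left(\left(N Y + N N\right) + \left(4 + Y\right)\right) = 20 + 4 \left(\left(N Y + N^{2}\right) + \left(4 + Y\right)\right) = 20 + 4 \left(\left(N^{2} + N Y\right) + \left(4 + Y\right)\right) = 20 + 4 \left(4 + Y + N^{2} + N Y\right) = 20 + \left(16 + 4 Y + 4 N^{2} + 4 N Y\right) = 36 + 4 Y + 4 N^{2} + 4 N Y$)
$Q{\left(7 - 7 f{\left(1 \right)},208 \right)} - b = \left(36 + 4 \left(7 - 14\right) + 4 \cdot 208^{2} + 4 \cdot 208 \left(7 - 14\right)\right) - -1434 = \left(36 + 4 \left(7 - 14\right) + 4 \cdot 43264 + 4 \cdot 208 \left(7 - 14\right)\right) + 1434 = \left(36 + 4 \left(-7\right) + 173056 + 4 \cdot 208 \left(-7\right)\right) + 1434 = \left(36 - 28 + 173056 - 5824\right) + 1434 = 167240 + 1434 = 168674$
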